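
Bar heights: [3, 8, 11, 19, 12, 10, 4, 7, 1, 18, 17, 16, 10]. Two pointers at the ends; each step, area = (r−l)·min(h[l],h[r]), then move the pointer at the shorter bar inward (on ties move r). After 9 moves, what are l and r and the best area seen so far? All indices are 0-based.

l=3, r=6, best area=128

[0,12] min(3,10)*12=36 best=36 * → l++
[1,12] min(8,10)*11=88 best=88 * → l++
[2,12] min(11,10)*10=100 best=100 * → r--
[2,11] min(11,16)*9=99 best=100 → l++
[3,11] min(19,16)*8=128 best=128 * → r--
[3,10] min(19,17)*7=119 best=128 → r--
[3,9] min(19,18)*6=108 best=128 → r--
[3,8] min(19,1)*5=5 best=128 → r--
[3,7] min(19,7)*4=28 best=128 → r--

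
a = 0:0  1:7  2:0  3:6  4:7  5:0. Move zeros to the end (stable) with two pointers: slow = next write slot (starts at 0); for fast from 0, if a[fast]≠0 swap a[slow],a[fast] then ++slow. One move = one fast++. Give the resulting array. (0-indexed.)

[7, 6, 7, 0, 0, 0]

slow=0 fast=0: a[fast]=0, fast++
slow=0 fast=1: a[fast]=7≠0 swap→a[0]=7, slow++,fast++
slow=1 fast=2: a[fast]=0, fast++
slow=1 fast=3: a[fast]=6≠0 swap→a[1]=6, slow++,fast++
slow=2 fast=4: a[fast]=7≠0 swap→a[2]=7, slow++,fast++
slow=3 fast=5: a[fast]=0, fast++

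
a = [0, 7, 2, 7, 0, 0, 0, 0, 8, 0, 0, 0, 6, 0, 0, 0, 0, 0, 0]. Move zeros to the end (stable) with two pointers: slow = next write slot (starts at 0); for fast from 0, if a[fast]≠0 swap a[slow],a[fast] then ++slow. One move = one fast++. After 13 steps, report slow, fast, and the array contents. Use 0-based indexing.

(s=0,f=0) a[fast]=0 → fast++
(s=0,f=1) a[fast]=7≠0 swap→a[0]=7 → slow++,fast++
(s=1,f=2) a[fast]=2≠0 swap→a[1]=2 → slow++,fast++
(s=2,f=3) a[fast]=7≠0 swap→a[2]=7 → slow++,fast++
(s=3,f=4) a[fast]=0 → fast++
(s=3,f=5) a[fast]=0 → fast++
(s=3,f=6) a[fast]=0 → fast++
(s=3,f=7) a[fast]=0 → fast++
(s=3,f=8) a[fast]=8≠0 swap→a[3]=8 → slow++,fast++
(s=4,f=9) a[fast]=0 → fast++
(s=4,f=10) a[fast]=0 → fast++
(s=4,f=11) a[fast]=0 → fast++
(s=4,f=12) a[fast]=6≠0 swap→a[4]=6 → slow++,fast++

slow=5, fast=13, a=[7, 2, 7, 8, 6, 0, 0, 0, 0, 0, 0, 0, 0, 0, 0, 0, 0, 0, 0]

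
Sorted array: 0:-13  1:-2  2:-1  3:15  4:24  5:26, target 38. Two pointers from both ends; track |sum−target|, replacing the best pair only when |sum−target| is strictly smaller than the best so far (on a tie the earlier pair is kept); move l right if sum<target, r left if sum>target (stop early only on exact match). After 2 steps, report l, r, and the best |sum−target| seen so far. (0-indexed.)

[0,5] -13+26=13 d=25 * → l++
[1,5] -2+26=24 d=14 * → l++

l=2, r=5, best |Δ|=14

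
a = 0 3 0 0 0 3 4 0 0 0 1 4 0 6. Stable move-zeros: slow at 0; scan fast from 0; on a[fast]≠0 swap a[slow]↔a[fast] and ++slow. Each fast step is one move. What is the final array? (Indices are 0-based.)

[3, 3, 4, 1, 4, 6, 0, 0, 0, 0, 0, 0, 0, 0]

(s=0,f=0) a[fast]=0 → fast++
(s=0,f=1) a[fast]=3≠0 swap→a[0]=3 → slow++,fast++
(s=1,f=2) a[fast]=0 → fast++
(s=1,f=3) a[fast]=0 → fast++
(s=1,f=4) a[fast]=0 → fast++
(s=1,f=5) a[fast]=3≠0 swap→a[1]=3 → slow++,fast++
(s=2,f=6) a[fast]=4≠0 swap→a[2]=4 → slow++,fast++
(s=3,f=7) a[fast]=0 → fast++
(s=3,f=8) a[fast]=0 → fast++
(s=3,f=9) a[fast]=0 → fast++
(s=3,f=10) a[fast]=1≠0 swap→a[3]=1 → slow++,fast++
(s=4,f=11) a[fast]=4≠0 swap→a[4]=4 → slow++,fast++
(s=5,f=12) a[fast]=0 → fast++
(s=5,f=13) a[fast]=6≠0 swap→a[5]=6 → slow++,fast++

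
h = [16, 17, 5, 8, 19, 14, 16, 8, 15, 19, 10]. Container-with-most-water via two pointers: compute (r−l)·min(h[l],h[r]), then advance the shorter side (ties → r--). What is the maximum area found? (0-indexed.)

[0,10] min(16,10)*10=100 best=100 * → r--
[0,9] min(16,19)*9=144 best=144 * → l++
[1,9] min(17,19)*8=136 best=144 → l++
[2,9] min(5,19)*7=35 best=144 → l++
[3,9] min(8,19)*6=48 best=144 → l++
[4,9] min(19,19)*5=95 best=144 → r--
[4,8] min(19,15)*4=60 best=144 → r--
[4,7] min(19,8)*3=24 best=144 → r--
[4,6] min(19,16)*2=32 best=144 → r--
[4,5] min(19,14)*1=14 best=144 → r--

max area = 144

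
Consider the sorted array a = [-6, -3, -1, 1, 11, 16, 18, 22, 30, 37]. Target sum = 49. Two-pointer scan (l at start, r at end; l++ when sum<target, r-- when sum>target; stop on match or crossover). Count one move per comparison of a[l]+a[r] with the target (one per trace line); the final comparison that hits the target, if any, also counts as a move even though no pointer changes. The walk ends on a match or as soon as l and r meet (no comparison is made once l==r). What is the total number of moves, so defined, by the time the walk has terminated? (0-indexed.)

[0,9] -6+37=31 <49 → l++
[1,9] -3+37=34 <49 → l++
[2,9] -1+37=36 <49 → l++
[3,9] 1+37=38 <49 → l++
[4,9] 11+37=48 <49 → l++
[5,9] 16+37=53 >49 → r--
[5,8] 16+30=46 <49 → l++
[6,8] 18+30=48 <49 → l++
[7,8] 22+30=52 >49 → r--

9 moves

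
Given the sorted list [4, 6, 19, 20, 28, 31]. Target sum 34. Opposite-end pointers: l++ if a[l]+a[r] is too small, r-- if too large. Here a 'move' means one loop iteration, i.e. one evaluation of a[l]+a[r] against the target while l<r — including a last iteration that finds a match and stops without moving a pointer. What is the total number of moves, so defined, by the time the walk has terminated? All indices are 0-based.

3 moves

l=0 r=5: 4+31=35 >34, r--
l=0 r=4: 4+28=32 <34, l++
l=1 r=4: 6+28=34, found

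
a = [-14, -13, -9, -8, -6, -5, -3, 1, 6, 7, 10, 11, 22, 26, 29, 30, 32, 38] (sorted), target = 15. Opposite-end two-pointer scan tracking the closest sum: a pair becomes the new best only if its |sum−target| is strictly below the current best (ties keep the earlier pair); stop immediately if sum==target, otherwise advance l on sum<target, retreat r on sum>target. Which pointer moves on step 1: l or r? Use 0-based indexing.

l=0 r=17: -14+38=24 d=9 *, r--

r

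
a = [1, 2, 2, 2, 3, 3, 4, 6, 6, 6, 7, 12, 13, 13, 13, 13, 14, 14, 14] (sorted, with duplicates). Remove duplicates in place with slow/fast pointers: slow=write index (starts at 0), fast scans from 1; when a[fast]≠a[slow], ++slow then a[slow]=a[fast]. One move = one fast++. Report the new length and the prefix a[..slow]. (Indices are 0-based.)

length 9; prefix = [1, 2, 3, 4, 6, 7, 12, 13, 14]

slow=0 fast=1: a[fast]=2≠a[slow]=1 write a[1]=2, slow++,fast++
slow=1 fast=2: a[fast]=2=a[slow] dup, fast++
slow=1 fast=3: a[fast]=2=a[slow] dup, fast++
slow=1 fast=4: a[fast]=3≠a[slow]=2 write a[2]=3, slow++,fast++
slow=2 fast=5: a[fast]=3=a[slow] dup, fast++
slow=2 fast=6: a[fast]=4≠a[slow]=3 write a[3]=4, slow++,fast++
slow=3 fast=7: a[fast]=6≠a[slow]=4 write a[4]=6, slow++,fast++
slow=4 fast=8: a[fast]=6=a[slow] dup, fast++
slow=4 fast=9: a[fast]=6=a[slow] dup, fast++
slow=4 fast=10: a[fast]=7≠a[slow]=6 write a[5]=7, slow++,fast++
slow=5 fast=11: a[fast]=12≠a[slow]=7 write a[6]=12, slow++,fast++
slow=6 fast=12: a[fast]=13≠a[slow]=12 write a[7]=13, slow++,fast++
slow=7 fast=13: a[fast]=13=a[slow] dup, fast++
slow=7 fast=14: a[fast]=13=a[slow] dup, fast++
slow=7 fast=15: a[fast]=13=a[slow] dup, fast++
slow=7 fast=16: a[fast]=14≠a[slow]=13 write a[8]=14, slow++,fast++
slow=8 fast=17: a[fast]=14=a[slow] dup, fast++
slow=8 fast=18: a[fast]=14=a[slow] dup, fast++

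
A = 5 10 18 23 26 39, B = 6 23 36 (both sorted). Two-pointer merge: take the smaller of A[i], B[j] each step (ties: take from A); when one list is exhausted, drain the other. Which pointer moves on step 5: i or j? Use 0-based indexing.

i=0 j=0: A[i]=5<=B[j]=6 take 5, i++
i=1 j=0: A[i]=10>B[j]=6 take 6, j++
i=1 j=1: A[i]=10<=B[j]=23 take 10, i++
i=2 j=1: A[i]=18<=B[j]=23 take 18, i++
i=3 j=1: A[i]=23<=B[j]=23 take 23, i++

i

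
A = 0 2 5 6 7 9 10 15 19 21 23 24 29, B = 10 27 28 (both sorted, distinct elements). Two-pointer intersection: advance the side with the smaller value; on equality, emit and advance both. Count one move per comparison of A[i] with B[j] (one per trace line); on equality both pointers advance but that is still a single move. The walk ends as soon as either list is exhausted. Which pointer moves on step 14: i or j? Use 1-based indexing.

[i=1,j=1] 0<10 → i++
[i=2,j=1] 2<10 → i++
[i=3,j=1] 5<10 → i++
[i=4,j=1] 6<10 → i++
[i=5,j=1] 7<10 → i++
[i=6,j=1] 9<10 → i++
[i=7,j=1] 10==10 emit → i++,j++
[i=8,j=2] 15<27 → i++
[i=9,j=2] 19<27 → i++
[i=10,j=2] 21<27 → i++
[i=11,j=2] 23<27 → i++
[i=12,j=2] 24<27 → i++
[i=13,j=2] 29>27 → j++
[i=13,j=3] 29>28 → j++

j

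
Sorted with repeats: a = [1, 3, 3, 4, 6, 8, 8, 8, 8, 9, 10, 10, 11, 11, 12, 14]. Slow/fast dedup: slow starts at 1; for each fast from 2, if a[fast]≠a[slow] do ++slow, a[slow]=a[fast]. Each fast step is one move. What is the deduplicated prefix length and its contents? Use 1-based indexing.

(s=1,f=2) a[fast]=3≠a[slow]=1 write a[2]=3 → slow++,fast++
(s=2,f=3) a[fast]=3=a[slow] dup → fast++
(s=2,f=4) a[fast]=4≠a[slow]=3 write a[3]=4 → slow++,fast++
(s=3,f=5) a[fast]=6≠a[slow]=4 write a[4]=6 → slow++,fast++
(s=4,f=6) a[fast]=8≠a[slow]=6 write a[5]=8 → slow++,fast++
(s=5,f=7) a[fast]=8=a[slow] dup → fast++
(s=5,f=8) a[fast]=8=a[slow] dup → fast++
(s=5,f=9) a[fast]=8=a[slow] dup → fast++
(s=5,f=10) a[fast]=9≠a[slow]=8 write a[6]=9 → slow++,fast++
(s=6,f=11) a[fast]=10≠a[slow]=9 write a[7]=10 → slow++,fast++
(s=7,f=12) a[fast]=10=a[slow] dup → fast++
(s=7,f=13) a[fast]=11≠a[slow]=10 write a[8]=11 → slow++,fast++
(s=8,f=14) a[fast]=11=a[slow] dup → fast++
(s=8,f=15) a[fast]=12≠a[slow]=11 write a[9]=12 → slow++,fast++
(s=9,f=16) a[fast]=14≠a[slow]=12 write a[10]=14 → slow++,fast++

length 10; prefix = [1, 3, 4, 6, 8, 9, 10, 11, 12, 14]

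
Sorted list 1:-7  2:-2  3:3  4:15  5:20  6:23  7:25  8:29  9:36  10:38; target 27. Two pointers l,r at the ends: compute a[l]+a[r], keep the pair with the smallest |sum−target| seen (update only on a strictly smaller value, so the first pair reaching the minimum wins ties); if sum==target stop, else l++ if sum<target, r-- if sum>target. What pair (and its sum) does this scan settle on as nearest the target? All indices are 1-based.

[1,10] -7+38=31 d=4 * → r--
[1,9] -7+36=29 d=2 * → r--
[1,8] -7+29=22 d=5 → l++
[2,8] -2+29=27 d=0 * → stop

pair (-2, 29) with sum 27 (|Δ|=0)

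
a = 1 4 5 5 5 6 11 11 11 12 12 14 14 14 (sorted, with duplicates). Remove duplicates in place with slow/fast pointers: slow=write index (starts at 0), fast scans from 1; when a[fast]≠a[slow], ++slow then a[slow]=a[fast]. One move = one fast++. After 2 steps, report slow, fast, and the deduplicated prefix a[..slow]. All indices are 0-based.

(s=0,f=1) a[fast]=4≠a[slow]=1 write a[1]=4 → slow++,fast++
(s=1,f=2) a[fast]=5≠a[slow]=4 write a[2]=5 → slow++,fast++

slow=2, fast=3, prefix=[1, 4, 5]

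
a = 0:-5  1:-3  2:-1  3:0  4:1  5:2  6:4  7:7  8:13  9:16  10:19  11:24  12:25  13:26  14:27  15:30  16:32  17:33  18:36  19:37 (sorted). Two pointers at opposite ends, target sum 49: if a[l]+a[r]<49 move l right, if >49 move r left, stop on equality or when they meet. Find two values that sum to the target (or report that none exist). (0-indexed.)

(13, 36)

[0,19] -5+37=32 <49 → l++
[1,19] -3+37=34 <49 → l++
[2,19] -1+37=36 <49 → l++
[3,19] 0+37=37 <49 → l++
[4,19] 1+37=38 <49 → l++
[5,19] 2+37=39 <49 → l++
[6,19] 4+37=41 <49 → l++
[7,19] 7+37=44 <49 → l++
[8,19] 13+37=50 >49 → r--
[8,18] 13+36=49 → found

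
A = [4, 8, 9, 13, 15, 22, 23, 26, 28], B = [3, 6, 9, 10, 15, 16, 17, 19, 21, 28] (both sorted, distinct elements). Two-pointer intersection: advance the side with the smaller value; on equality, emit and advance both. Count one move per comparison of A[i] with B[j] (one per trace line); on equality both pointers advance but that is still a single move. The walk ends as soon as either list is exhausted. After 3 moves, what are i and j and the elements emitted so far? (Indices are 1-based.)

i=2, j=3, emitted=[]

i=1 j=1: 4>3, j++
i=1 j=2: 4<6, i++
i=2 j=2: 8>6, j++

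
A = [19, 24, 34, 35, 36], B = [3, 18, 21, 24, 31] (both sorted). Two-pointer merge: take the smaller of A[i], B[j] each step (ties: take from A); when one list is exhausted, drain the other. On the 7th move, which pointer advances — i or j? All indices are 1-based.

i=1 j=1: A[i]=19>B[j]=3 take 3, j++
i=1 j=2: A[i]=19>B[j]=18 take 18, j++
i=1 j=3: A[i]=19<=B[j]=21 take 19, i++
i=2 j=3: A[i]=24>B[j]=21 take 21, j++
i=2 j=4: A[i]=24<=B[j]=24 take 24, i++
i=3 j=4: A[i]=34>B[j]=24 take 24, j++
i=3 j=5: A[i]=34>B[j]=31 take 31, j++

j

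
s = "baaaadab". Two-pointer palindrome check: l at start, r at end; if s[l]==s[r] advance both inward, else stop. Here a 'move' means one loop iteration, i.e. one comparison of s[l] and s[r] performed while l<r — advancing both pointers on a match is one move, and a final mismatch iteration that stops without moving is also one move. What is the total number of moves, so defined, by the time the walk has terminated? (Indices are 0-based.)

l=0 r=7: 'b'=='b', l++,r--
l=1 r=6: 'a'=='a', l++,r--
l=2 r=5: 'a'!='d', stop

3 moves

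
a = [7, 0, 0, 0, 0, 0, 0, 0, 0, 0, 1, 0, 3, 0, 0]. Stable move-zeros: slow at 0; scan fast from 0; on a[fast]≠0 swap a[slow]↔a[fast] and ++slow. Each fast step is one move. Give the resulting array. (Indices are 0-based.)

(s=0,f=0) a[fast]=7≠0 swap→a[0]=7 → slow++,fast++
(s=1,f=1) a[fast]=0 → fast++
(s=1,f=2) a[fast]=0 → fast++
(s=1,f=3) a[fast]=0 → fast++
(s=1,f=4) a[fast]=0 → fast++
(s=1,f=5) a[fast]=0 → fast++
(s=1,f=6) a[fast]=0 → fast++
(s=1,f=7) a[fast]=0 → fast++
(s=1,f=8) a[fast]=0 → fast++
(s=1,f=9) a[fast]=0 → fast++
(s=1,f=10) a[fast]=1≠0 swap→a[1]=1 → slow++,fast++
(s=2,f=11) a[fast]=0 → fast++
(s=2,f=12) a[fast]=3≠0 swap→a[2]=3 → slow++,fast++
(s=3,f=13) a[fast]=0 → fast++
(s=3,f=14) a[fast]=0 → fast++

[7, 1, 3, 0, 0, 0, 0, 0, 0, 0, 0, 0, 0, 0, 0]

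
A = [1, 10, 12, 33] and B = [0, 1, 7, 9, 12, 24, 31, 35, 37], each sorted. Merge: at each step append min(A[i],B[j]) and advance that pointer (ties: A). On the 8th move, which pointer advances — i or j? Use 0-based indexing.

j

[i=0,j=0] A[i]=1>B[j]=0 take 0 → j++
[i=0,j=1] A[i]=1<=B[j]=1 take 1 → i++
[i=1,j=1] A[i]=10>B[j]=1 take 1 → j++
[i=1,j=2] A[i]=10>B[j]=7 take 7 → j++
[i=1,j=3] A[i]=10>B[j]=9 take 9 → j++
[i=1,j=4] A[i]=10<=B[j]=12 take 10 → i++
[i=2,j=4] A[i]=12<=B[j]=12 take 12 → i++
[i=3,j=4] A[i]=33>B[j]=12 take 12 → j++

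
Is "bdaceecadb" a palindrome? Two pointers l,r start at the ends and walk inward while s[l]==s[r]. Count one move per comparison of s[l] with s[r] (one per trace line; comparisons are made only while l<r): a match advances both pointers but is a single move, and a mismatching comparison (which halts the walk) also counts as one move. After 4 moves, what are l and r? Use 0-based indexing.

[0,9] 'b'=='b' → l++,r--
[1,8] 'd'=='d' → l++,r--
[2,7] 'a'=='a' → l++,r--
[3,6] 'c'=='c' → l++,r--

l=4, r=5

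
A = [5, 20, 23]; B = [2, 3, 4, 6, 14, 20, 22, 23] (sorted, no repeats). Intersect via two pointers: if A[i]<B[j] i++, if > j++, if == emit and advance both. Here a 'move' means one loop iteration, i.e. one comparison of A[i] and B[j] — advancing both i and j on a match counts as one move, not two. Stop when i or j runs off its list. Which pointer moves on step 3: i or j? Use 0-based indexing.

[i=0,j=0] 5>2 → j++
[i=0,j=1] 5>3 → j++
[i=0,j=2] 5>4 → j++

j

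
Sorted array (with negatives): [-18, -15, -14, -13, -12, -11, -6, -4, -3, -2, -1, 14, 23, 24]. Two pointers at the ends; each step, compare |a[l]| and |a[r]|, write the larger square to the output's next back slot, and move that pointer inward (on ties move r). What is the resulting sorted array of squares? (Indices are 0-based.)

[1, 4, 9, 16, 36, 121, 144, 169, 196, 196, 225, 324, 529, 576]

[0,13] |-18|<=|24| out[13]=576 → r--
[0,12] |-18|<=|23| out[12]=529 → r--
[0,11] |-18|>|14| out[11]=324 → l++
[1,11] |-15|>|14| out[10]=225 → l++
[2,11] |-14|<=|14| out[9]=196 → r--
[2,10] |-14|>|-1| out[8]=196 → l++
[3,10] |-13|>|-1| out[7]=169 → l++
[4,10] |-12|>|-1| out[6]=144 → l++
[5,10] |-11|>|-1| out[5]=121 → l++
[6,10] |-6|>|-1| out[4]=36 → l++
[7,10] |-4|>|-1| out[3]=16 → l++
[8,10] |-3|>|-1| out[2]=9 → l++
[9,10] |-2|>|-1| out[1]=4 → l++
[10,10] |-1|<=|-1| out[0]=1 → r--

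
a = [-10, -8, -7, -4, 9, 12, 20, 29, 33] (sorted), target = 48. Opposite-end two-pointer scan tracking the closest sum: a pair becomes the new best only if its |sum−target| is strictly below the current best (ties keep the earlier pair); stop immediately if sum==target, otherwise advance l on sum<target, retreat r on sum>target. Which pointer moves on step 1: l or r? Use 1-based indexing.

l

l=1 r=9: -10+33=23 d=25 *, l++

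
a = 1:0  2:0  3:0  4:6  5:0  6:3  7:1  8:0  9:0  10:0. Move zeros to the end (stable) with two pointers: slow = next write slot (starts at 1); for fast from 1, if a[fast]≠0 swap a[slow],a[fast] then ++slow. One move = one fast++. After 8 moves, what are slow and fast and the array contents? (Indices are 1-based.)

slow=4, fast=9, a=[6, 3, 1, 0, 0, 0, 0, 0, 0, 0]

(s=1,f=1) a[fast]=0 → fast++
(s=1,f=2) a[fast]=0 → fast++
(s=1,f=3) a[fast]=0 → fast++
(s=1,f=4) a[fast]=6≠0 swap→a[1]=6 → slow++,fast++
(s=2,f=5) a[fast]=0 → fast++
(s=2,f=6) a[fast]=3≠0 swap→a[2]=3 → slow++,fast++
(s=3,f=7) a[fast]=1≠0 swap→a[3]=1 → slow++,fast++
(s=4,f=8) a[fast]=0 → fast++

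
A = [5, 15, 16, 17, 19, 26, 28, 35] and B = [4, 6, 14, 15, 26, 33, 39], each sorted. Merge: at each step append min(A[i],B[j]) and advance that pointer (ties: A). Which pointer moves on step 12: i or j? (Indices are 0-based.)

i

i=0 j=0: A[i]=5>B[j]=4 take 4, j++
i=0 j=1: A[i]=5<=B[j]=6 take 5, i++
i=1 j=1: A[i]=15>B[j]=6 take 6, j++
i=1 j=2: A[i]=15>B[j]=14 take 14, j++
i=1 j=3: A[i]=15<=B[j]=15 take 15, i++
i=2 j=3: A[i]=16>B[j]=15 take 15, j++
i=2 j=4: A[i]=16<=B[j]=26 take 16, i++
i=3 j=4: A[i]=17<=B[j]=26 take 17, i++
i=4 j=4: A[i]=19<=B[j]=26 take 19, i++
i=5 j=4: A[i]=26<=B[j]=26 take 26, i++
i=6 j=4: A[i]=28>B[j]=26 take 26, j++
i=6 j=5: A[i]=28<=B[j]=33 take 28, i++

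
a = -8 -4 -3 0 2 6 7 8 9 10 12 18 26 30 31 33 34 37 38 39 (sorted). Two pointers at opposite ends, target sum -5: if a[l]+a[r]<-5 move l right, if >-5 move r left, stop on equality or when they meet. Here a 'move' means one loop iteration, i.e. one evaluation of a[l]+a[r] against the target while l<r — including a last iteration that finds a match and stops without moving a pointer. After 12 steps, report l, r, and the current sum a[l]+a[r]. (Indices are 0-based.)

l=0, r=7, sum=0

[0,19] -8+39=31 >-5 → r--
[0,18] -8+38=30 >-5 → r--
[0,17] -8+37=29 >-5 → r--
[0,16] -8+34=26 >-5 → r--
[0,15] -8+33=25 >-5 → r--
[0,14] -8+31=23 >-5 → r--
[0,13] -8+30=22 >-5 → r--
[0,12] -8+26=18 >-5 → r--
[0,11] -8+18=10 >-5 → r--
[0,10] -8+12=4 >-5 → r--
[0,9] -8+10=2 >-5 → r--
[0,8] -8+9=1 >-5 → r--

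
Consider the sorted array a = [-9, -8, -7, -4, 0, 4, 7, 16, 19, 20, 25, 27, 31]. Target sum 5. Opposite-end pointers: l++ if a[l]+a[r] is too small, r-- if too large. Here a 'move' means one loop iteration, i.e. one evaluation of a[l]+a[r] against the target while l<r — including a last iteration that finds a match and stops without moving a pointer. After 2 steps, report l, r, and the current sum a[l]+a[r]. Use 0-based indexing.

l=0, r=10, sum=16

l=0 r=12: -9+31=22 >5, r--
l=0 r=11: -9+27=18 >5, r--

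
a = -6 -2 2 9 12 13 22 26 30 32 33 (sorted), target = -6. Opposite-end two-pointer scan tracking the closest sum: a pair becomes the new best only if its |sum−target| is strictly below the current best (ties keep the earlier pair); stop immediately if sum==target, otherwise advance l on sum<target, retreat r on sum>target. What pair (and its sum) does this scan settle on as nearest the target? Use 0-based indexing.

pair (-6, 2) with sum -4 (|Δ|=2)

[0,10] -6+33=27 d=33 * → r--
[0,9] -6+32=26 d=32 * → r--
[0,8] -6+30=24 d=30 * → r--
[0,7] -6+26=20 d=26 * → r--
[0,6] -6+22=16 d=22 * → r--
[0,5] -6+13=7 d=13 * → r--
[0,4] -6+12=6 d=12 * → r--
[0,3] -6+9=3 d=9 * → r--
[0,2] -6+2=-4 d=2 * → r--
[0,1] -6+-2=-8 d=2 → l++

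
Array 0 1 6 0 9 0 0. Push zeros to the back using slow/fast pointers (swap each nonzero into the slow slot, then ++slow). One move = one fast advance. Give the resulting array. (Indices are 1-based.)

slow=1 fast=1: a[fast]=0, fast++
slow=1 fast=2: a[fast]=1≠0 swap→a[1]=1, slow++,fast++
slow=2 fast=3: a[fast]=6≠0 swap→a[2]=6, slow++,fast++
slow=3 fast=4: a[fast]=0, fast++
slow=3 fast=5: a[fast]=9≠0 swap→a[3]=9, slow++,fast++
slow=4 fast=6: a[fast]=0, fast++
slow=4 fast=7: a[fast]=0, fast++

[1, 6, 9, 0, 0, 0, 0]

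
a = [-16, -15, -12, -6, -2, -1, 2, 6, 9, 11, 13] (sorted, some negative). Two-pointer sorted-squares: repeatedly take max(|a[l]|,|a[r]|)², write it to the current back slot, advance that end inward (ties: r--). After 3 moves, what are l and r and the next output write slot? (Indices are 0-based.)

l=2, r=9, next write slot=7

[0,10] |-16|>|13| out[10]=256 → l++
[1,10] |-15|>|13| out[9]=225 → l++
[2,10] |-12|<=|13| out[8]=169 → r--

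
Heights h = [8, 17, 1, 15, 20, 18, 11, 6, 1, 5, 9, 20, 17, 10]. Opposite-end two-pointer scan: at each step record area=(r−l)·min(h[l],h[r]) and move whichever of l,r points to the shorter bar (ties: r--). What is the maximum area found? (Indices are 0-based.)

l=0 r=13: min(8,10)*13=104 best=104 *, l++
l=1 r=13: min(17,10)*12=120 best=120 *, r--
l=1 r=12: min(17,17)*11=187 best=187 *, r--
l=1 r=11: min(17,20)*10=170 best=187, l++
l=2 r=11: min(1,20)*9=9 best=187, l++
l=3 r=11: min(15,20)*8=120 best=187, l++
l=4 r=11: min(20,20)*7=140 best=187, r--
l=4 r=10: min(20,9)*6=54 best=187, r--
l=4 r=9: min(20,5)*5=25 best=187, r--
l=4 r=8: min(20,1)*4=4 best=187, r--
l=4 r=7: min(20,6)*3=18 best=187, r--
l=4 r=6: min(20,11)*2=22 best=187, r--
l=4 r=5: min(20,18)*1=18 best=187, r--

max area = 187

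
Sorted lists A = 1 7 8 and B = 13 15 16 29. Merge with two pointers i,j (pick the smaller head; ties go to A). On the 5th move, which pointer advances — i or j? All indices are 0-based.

i=0 j=0: A[i]=1<=B[j]=13 take 1, i++
i=1 j=0: A[i]=7<=B[j]=13 take 7, i++
i=2 j=0: A[i]=8<=B[j]=13 take 8, i++
i=3 j=0: A done, take B[j]=13, j++
i=3 j=1: A done, take B[j]=15, j++

j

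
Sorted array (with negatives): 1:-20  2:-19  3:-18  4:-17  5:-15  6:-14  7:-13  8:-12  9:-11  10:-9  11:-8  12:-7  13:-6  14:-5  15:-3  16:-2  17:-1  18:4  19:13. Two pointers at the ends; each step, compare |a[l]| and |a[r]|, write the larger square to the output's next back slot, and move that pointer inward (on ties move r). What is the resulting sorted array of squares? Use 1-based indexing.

[1, 4, 9, 16, 25, 36, 49, 64, 81, 121, 144, 169, 169, 196, 225, 289, 324, 361, 400]

l=1 r=19: |-20|>|13| out[19]=400, l++
l=2 r=19: |-19|>|13| out[18]=361, l++
l=3 r=19: |-18|>|13| out[17]=324, l++
l=4 r=19: |-17|>|13| out[16]=289, l++
l=5 r=19: |-15|>|13| out[15]=225, l++
l=6 r=19: |-14|>|13| out[14]=196, l++
l=7 r=19: |-13|<=|13| out[13]=169, r--
l=7 r=18: |-13|>|4| out[12]=169, l++
l=8 r=18: |-12|>|4| out[11]=144, l++
l=9 r=18: |-11|>|4| out[10]=121, l++
l=10 r=18: |-9|>|4| out[9]=81, l++
l=11 r=18: |-8|>|4| out[8]=64, l++
l=12 r=18: |-7|>|4| out[7]=49, l++
l=13 r=18: |-6|>|4| out[6]=36, l++
l=14 r=18: |-5|>|4| out[5]=25, l++
l=15 r=18: |-3|<=|4| out[4]=16, r--
l=15 r=17: |-3|>|-1| out[3]=9, l++
l=16 r=17: |-2|>|-1| out[2]=4, l++
l=17 r=17: |-1|<=|-1| out[1]=1, r--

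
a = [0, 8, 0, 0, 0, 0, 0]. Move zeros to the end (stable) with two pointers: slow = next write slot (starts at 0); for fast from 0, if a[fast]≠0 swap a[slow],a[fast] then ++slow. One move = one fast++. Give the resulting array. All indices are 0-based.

(s=0,f=0) a[fast]=0 → fast++
(s=0,f=1) a[fast]=8≠0 swap→a[0]=8 → slow++,fast++
(s=1,f=2) a[fast]=0 → fast++
(s=1,f=3) a[fast]=0 → fast++
(s=1,f=4) a[fast]=0 → fast++
(s=1,f=5) a[fast]=0 → fast++
(s=1,f=6) a[fast]=0 → fast++

[8, 0, 0, 0, 0, 0, 0]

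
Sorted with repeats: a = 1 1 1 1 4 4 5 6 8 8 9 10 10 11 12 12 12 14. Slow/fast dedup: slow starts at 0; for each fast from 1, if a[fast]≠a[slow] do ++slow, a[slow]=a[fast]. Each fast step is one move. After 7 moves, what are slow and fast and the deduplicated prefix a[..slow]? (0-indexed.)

slow=0 fast=1: a[fast]=1=a[slow] dup, fast++
slow=0 fast=2: a[fast]=1=a[slow] dup, fast++
slow=0 fast=3: a[fast]=1=a[slow] dup, fast++
slow=0 fast=4: a[fast]=4≠a[slow]=1 write a[1]=4, slow++,fast++
slow=1 fast=5: a[fast]=4=a[slow] dup, fast++
slow=1 fast=6: a[fast]=5≠a[slow]=4 write a[2]=5, slow++,fast++
slow=2 fast=7: a[fast]=6≠a[slow]=5 write a[3]=6, slow++,fast++

slow=3, fast=8, prefix=[1, 4, 5, 6]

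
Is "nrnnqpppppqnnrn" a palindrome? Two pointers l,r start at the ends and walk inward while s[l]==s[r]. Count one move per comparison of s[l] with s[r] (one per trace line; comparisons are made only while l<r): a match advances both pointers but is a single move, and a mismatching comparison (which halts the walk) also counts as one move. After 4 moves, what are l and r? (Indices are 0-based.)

[0,14] 'n'=='n' → l++,r--
[1,13] 'r'=='r' → l++,r--
[2,12] 'n'=='n' → l++,r--
[3,11] 'n'=='n' → l++,r--

l=4, r=10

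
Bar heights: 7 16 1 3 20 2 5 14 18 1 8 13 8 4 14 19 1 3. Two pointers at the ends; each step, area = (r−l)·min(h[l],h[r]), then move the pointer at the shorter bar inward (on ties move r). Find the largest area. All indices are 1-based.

max area = 224

[1,18] min(7,3)*17=51 best=51 * → r--
[1,17] min(7,1)*16=16 best=51 → r--
[1,16] min(7,19)*15=105 best=105 * → l++
[2,16] min(16,19)*14=224 best=224 * → l++
[3,16] min(1,19)*13=13 best=224 → l++
[4,16] min(3,19)*12=36 best=224 → l++
[5,16] min(20,19)*11=209 best=224 → r--
[5,15] min(20,14)*10=140 best=224 → r--
[5,14] min(20,4)*9=36 best=224 → r--
[5,13] min(20,8)*8=64 best=224 → r--
[5,12] min(20,13)*7=91 best=224 → r--
[5,11] min(20,8)*6=48 best=224 → r--
[5,10] min(20,1)*5=5 best=224 → r--
[5,9] min(20,18)*4=72 best=224 → r--
[5,8] min(20,14)*3=42 best=224 → r--
[5,7] min(20,5)*2=10 best=224 → r--
[5,6] min(20,2)*1=2 best=224 → r--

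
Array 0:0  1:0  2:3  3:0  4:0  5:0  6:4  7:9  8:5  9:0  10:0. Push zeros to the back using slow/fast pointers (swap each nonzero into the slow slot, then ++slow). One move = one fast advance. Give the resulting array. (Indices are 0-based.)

[3, 4, 9, 5, 0, 0, 0, 0, 0, 0, 0]

slow=0 fast=0: a[fast]=0, fast++
slow=0 fast=1: a[fast]=0, fast++
slow=0 fast=2: a[fast]=3≠0 swap→a[0]=3, slow++,fast++
slow=1 fast=3: a[fast]=0, fast++
slow=1 fast=4: a[fast]=0, fast++
slow=1 fast=5: a[fast]=0, fast++
slow=1 fast=6: a[fast]=4≠0 swap→a[1]=4, slow++,fast++
slow=2 fast=7: a[fast]=9≠0 swap→a[2]=9, slow++,fast++
slow=3 fast=8: a[fast]=5≠0 swap→a[3]=5, slow++,fast++
slow=4 fast=9: a[fast]=0, fast++
slow=4 fast=10: a[fast]=0, fast++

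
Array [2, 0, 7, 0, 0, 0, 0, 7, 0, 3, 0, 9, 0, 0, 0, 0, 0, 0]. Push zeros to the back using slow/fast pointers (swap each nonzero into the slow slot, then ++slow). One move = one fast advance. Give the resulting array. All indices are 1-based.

slow=1 fast=1: a[fast]=2≠0 swap→a[1]=2, slow++,fast++
slow=2 fast=2: a[fast]=0, fast++
slow=2 fast=3: a[fast]=7≠0 swap→a[2]=7, slow++,fast++
slow=3 fast=4: a[fast]=0, fast++
slow=3 fast=5: a[fast]=0, fast++
slow=3 fast=6: a[fast]=0, fast++
slow=3 fast=7: a[fast]=0, fast++
slow=3 fast=8: a[fast]=7≠0 swap→a[3]=7, slow++,fast++
slow=4 fast=9: a[fast]=0, fast++
slow=4 fast=10: a[fast]=3≠0 swap→a[4]=3, slow++,fast++
slow=5 fast=11: a[fast]=0, fast++
slow=5 fast=12: a[fast]=9≠0 swap→a[5]=9, slow++,fast++
slow=6 fast=13: a[fast]=0, fast++
slow=6 fast=14: a[fast]=0, fast++
slow=6 fast=15: a[fast]=0, fast++
slow=6 fast=16: a[fast]=0, fast++
slow=6 fast=17: a[fast]=0, fast++
slow=6 fast=18: a[fast]=0, fast++

[2, 7, 7, 3, 9, 0, 0, 0, 0, 0, 0, 0, 0, 0, 0, 0, 0, 0]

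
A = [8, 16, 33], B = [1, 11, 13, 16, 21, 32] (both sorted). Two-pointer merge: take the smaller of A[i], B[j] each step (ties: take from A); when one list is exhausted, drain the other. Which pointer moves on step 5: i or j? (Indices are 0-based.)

i

[i=0,j=0] A[i]=8>B[j]=1 take 1 → j++
[i=0,j=1] A[i]=8<=B[j]=11 take 8 → i++
[i=1,j=1] A[i]=16>B[j]=11 take 11 → j++
[i=1,j=2] A[i]=16>B[j]=13 take 13 → j++
[i=1,j=3] A[i]=16<=B[j]=16 take 16 → i++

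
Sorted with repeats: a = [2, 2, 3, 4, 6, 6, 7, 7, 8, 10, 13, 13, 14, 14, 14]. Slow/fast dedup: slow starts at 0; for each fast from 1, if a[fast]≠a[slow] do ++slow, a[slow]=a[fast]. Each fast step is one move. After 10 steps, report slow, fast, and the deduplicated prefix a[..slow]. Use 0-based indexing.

slow=7, fast=11, prefix=[2, 3, 4, 6, 7, 8, 10, 13]

(s=0,f=1) a[fast]=2=a[slow] dup → fast++
(s=0,f=2) a[fast]=3≠a[slow]=2 write a[1]=3 → slow++,fast++
(s=1,f=3) a[fast]=4≠a[slow]=3 write a[2]=4 → slow++,fast++
(s=2,f=4) a[fast]=6≠a[slow]=4 write a[3]=6 → slow++,fast++
(s=3,f=5) a[fast]=6=a[slow] dup → fast++
(s=3,f=6) a[fast]=7≠a[slow]=6 write a[4]=7 → slow++,fast++
(s=4,f=7) a[fast]=7=a[slow] dup → fast++
(s=4,f=8) a[fast]=8≠a[slow]=7 write a[5]=8 → slow++,fast++
(s=5,f=9) a[fast]=10≠a[slow]=8 write a[6]=10 → slow++,fast++
(s=6,f=10) a[fast]=13≠a[slow]=10 write a[7]=13 → slow++,fast++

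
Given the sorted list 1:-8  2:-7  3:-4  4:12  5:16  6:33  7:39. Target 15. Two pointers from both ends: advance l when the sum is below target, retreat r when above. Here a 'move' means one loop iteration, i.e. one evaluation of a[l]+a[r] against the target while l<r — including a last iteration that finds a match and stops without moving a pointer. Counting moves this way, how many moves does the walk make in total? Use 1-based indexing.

l=1 r=7: -8+39=31 >15, r--
l=1 r=6: -8+33=25 >15, r--
l=1 r=5: -8+16=8 <15, l++
l=2 r=5: -7+16=9 <15, l++
l=3 r=5: -4+16=12 <15, l++
l=4 r=5: 12+16=28 >15, r--

6 moves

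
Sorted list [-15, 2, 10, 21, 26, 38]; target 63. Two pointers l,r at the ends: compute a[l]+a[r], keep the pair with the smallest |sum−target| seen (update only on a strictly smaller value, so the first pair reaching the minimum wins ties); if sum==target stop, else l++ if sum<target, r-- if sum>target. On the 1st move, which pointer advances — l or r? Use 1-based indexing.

l

l=1 r=6: -15+38=23 d=40 *, l++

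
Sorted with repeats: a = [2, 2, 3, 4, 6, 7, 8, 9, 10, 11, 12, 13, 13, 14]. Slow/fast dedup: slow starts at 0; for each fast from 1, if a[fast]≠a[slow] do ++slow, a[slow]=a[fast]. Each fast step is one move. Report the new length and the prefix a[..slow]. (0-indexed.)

(s=0,f=1) a[fast]=2=a[slow] dup → fast++
(s=0,f=2) a[fast]=3≠a[slow]=2 write a[1]=3 → slow++,fast++
(s=1,f=3) a[fast]=4≠a[slow]=3 write a[2]=4 → slow++,fast++
(s=2,f=4) a[fast]=6≠a[slow]=4 write a[3]=6 → slow++,fast++
(s=3,f=5) a[fast]=7≠a[slow]=6 write a[4]=7 → slow++,fast++
(s=4,f=6) a[fast]=8≠a[slow]=7 write a[5]=8 → slow++,fast++
(s=5,f=7) a[fast]=9≠a[slow]=8 write a[6]=9 → slow++,fast++
(s=6,f=8) a[fast]=10≠a[slow]=9 write a[7]=10 → slow++,fast++
(s=7,f=9) a[fast]=11≠a[slow]=10 write a[8]=11 → slow++,fast++
(s=8,f=10) a[fast]=12≠a[slow]=11 write a[9]=12 → slow++,fast++
(s=9,f=11) a[fast]=13≠a[slow]=12 write a[10]=13 → slow++,fast++
(s=10,f=12) a[fast]=13=a[slow] dup → fast++
(s=10,f=13) a[fast]=14≠a[slow]=13 write a[11]=14 → slow++,fast++

length 12; prefix = [2, 3, 4, 6, 7, 8, 9, 10, 11, 12, 13, 14]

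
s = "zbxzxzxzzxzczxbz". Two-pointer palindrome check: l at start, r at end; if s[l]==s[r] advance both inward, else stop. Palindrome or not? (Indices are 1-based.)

[1,16] 'z'=='z' → l++,r--
[2,15] 'b'=='b' → l++,r--
[3,14] 'x'=='x' → l++,r--
[4,13] 'z'=='z' → l++,r--
[5,12] 'x'!='c' → stop

not a palindrome (mismatch at 5,12)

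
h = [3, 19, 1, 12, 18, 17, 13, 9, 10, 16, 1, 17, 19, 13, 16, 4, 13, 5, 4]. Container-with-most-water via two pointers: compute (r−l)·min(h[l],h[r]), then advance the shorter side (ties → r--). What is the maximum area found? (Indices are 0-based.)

max area = 209

[0,18] min(3,4)*18=54 best=54 * → l++
[1,18] min(19,4)*17=68 best=68 * → r--
[1,17] min(19,5)*16=80 best=80 * → r--
[1,16] min(19,13)*15=195 best=195 * → r--
[1,15] min(19,4)*14=56 best=195 → r--
[1,14] min(19,16)*13=208 best=208 * → r--
[1,13] min(19,13)*12=156 best=208 → r--
[1,12] min(19,19)*11=209 best=209 * → r--
[1,11] min(19,17)*10=170 best=209 → r--
[1,10] min(19,1)*9=9 best=209 → r--
[1,9] min(19,16)*8=128 best=209 → r--
[1,8] min(19,10)*7=70 best=209 → r--
[1,7] min(19,9)*6=54 best=209 → r--
[1,6] min(19,13)*5=65 best=209 → r--
[1,5] min(19,17)*4=68 best=209 → r--
[1,4] min(19,18)*3=54 best=209 → r--
[1,3] min(19,12)*2=24 best=209 → r--
[1,2] min(19,1)*1=1 best=209 → r--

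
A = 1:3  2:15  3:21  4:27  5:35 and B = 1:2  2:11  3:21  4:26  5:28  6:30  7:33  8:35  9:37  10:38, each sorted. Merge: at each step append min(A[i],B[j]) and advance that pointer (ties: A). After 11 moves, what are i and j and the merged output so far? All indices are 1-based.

[i=1,j=1] A[i]=3>B[j]=2 take 2 → j++
[i=1,j=2] A[i]=3<=B[j]=11 take 3 → i++
[i=2,j=2] A[i]=15>B[j]=11 take 11 → j++
[i=2,j=3] A[i]=15<=B[j]=21 take 15 → i++
[i=3,j=3] A[i]=21<=B[j]=21 take 21 → i++
[i=4,j=3] A[i]=27>B[j]=21 take 21 → j++
[i=4,j=4] A[i]=27>B[j]=26 take 26 → j++
[i=4,j=5] A[i]=27<=B[j]=28 take 27 → i++
[i=5,j=5] A[i]=35>B[j]=28 take 28 → j++
[i=5,j=6] A[i]=35>B[j]=30 take 30 → j++
[i=5,j=7] A[i]=35>B[j]=33 take 33 → j++

i=5, j=8, merged so far=[2, 3, 11, 15, 21, 21, 26, 27, 28, 30, 33]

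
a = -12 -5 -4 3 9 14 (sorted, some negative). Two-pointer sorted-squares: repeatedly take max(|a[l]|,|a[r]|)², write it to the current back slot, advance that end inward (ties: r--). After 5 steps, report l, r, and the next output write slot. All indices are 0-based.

[0,5] |-12|<=|14| out[5]=196 → r--
[0,4] |-12|>|9| out[4]=144 → l++
[1,4] |-5|<=|9| out[3]=81 → r--
[1,3] |-5|>|3| out[2]=25 → l++
[2,3] |-4|>|3| out[1]=16 → l++

l=3, r=3, next write slot=0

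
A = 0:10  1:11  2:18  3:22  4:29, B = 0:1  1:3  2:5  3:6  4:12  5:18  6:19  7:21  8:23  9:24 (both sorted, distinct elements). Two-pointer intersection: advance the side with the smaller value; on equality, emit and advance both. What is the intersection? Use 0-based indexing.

[i=0,j=0] 10>1 → j++
[i=0,j=1] 10>3 → j++
[i=0,j=2] 10>5 → j++
[i=0,j=3] 10>6 → j++
[i=0,j=4] 10<12 → i++
[i=1,j=4] 11<12 → i++
[i=2,j=4] 18>12 → j++
[i=2,j=5] 18==18 emit → i++,j++
[i=3,j=6] 22>19 → j++
[i=3,j=7] 22>21 → j++
[i=3,j=8] 22<23 → i++
[i=4,j=8] 29>23 → j++
[i=4,j=9] 29>24 → j++

intersection = [18]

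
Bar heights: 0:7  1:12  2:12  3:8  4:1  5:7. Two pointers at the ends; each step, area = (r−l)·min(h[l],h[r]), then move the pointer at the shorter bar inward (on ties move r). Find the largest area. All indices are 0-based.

max area = 35

l=0 r=5: min(7,7)*5=35 best=35 *, r--
l=0 r=4: min(7,1)*4=4 best=35, r--
l=0 r=3: min(7,8)*3=21 best=35, l++
l=1 r=3: min(12,8)*2=16 best=35, r--
l=1 r=2: min(12,12)*1=12 best=35, r--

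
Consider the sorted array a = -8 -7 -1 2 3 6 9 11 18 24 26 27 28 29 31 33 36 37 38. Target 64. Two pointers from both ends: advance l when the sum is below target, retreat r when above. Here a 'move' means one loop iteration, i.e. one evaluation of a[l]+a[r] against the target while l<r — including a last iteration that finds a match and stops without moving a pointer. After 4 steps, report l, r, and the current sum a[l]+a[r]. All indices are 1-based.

l=5, r=19, sum=41

[1,19] -8+38=30 <64 → l++
[2,19] -7+38=31 <64 → l++
[3,19] -1+38=37 <64 → l++
[4,19] 2+38=40 <64 → l++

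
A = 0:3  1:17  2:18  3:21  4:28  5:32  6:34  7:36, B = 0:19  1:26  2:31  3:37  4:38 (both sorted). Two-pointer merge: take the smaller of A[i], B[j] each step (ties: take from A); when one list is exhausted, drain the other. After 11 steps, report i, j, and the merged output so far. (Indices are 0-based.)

i=8, j=3, merged so far=[3, 17, 18, 19, 21, 26, 28, 31, 32, 34, 36]

[i=0,j=0] A[i]=3<=B[j]=19 take 3 → i++
[i=1,j=0] A[i]=17<=B[j]=19 take 17 → i++
[i=2,j=0] A[i]=18<=B[j]=19 take 18 → i++
[i=3,j=0] A[i]=21>B[j]=19 take 19 → j++
[i=3,j=1] A[i]=21<=B[j]=26 take 21 → i++
[i=4,j=1] A[i]=28>B[j]=26 take 26 → j++
[i=4,j=2] A[i]=28<=B[j]=31 take 28 → i++
[i=5,j=2] A[i]=32>B[j]=31 take 31 → j++
[i=5,j=3] A[i]=32<=B[j]=37 take 32 → i++
[i=6,j=3] A[i]=34<=B[j]=37 take 34 → i++
[i=7,j=3] A[i]=36<=B[j]=37 take 36 → i++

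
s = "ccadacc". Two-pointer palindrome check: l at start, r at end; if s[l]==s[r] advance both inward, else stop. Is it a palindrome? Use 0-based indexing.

palindrome

[0,6] 'c'=='c' → l++,r--
[1,5] 'c'=='c' → l++,r--
[2,4] 'a'=='a' → l++,r--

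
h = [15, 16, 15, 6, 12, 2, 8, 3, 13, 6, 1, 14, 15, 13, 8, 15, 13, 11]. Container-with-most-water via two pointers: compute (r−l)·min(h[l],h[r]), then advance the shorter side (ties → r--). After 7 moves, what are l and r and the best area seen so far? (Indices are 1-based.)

l=1, r=11, best area=225

[1,18] min(15,11)*17=187 best=187 * → r--
[1,17] min(15,13)*16=208 best=208 * → r--
[1,16] min(15,15)*15=225 best=225 * → r--
[1,15] min(15,8)*14=112 best=225 → r--
[1,14] min(15,13)*13=169 best=225 → r--
[1,13] min(15,15)*12=180 best=225 → r--
[1,12] min(15,14)*11=154 best=225 → r--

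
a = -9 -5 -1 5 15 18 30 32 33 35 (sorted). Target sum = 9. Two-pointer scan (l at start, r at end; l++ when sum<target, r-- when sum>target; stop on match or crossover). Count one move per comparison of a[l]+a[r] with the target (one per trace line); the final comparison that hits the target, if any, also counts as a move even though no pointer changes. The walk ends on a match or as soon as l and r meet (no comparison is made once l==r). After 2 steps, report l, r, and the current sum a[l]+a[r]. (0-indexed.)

[0,9] -9+35=26 >9 → r--
[0,8] -9+33=24 >9 → r--

l=0, r=7, sum=23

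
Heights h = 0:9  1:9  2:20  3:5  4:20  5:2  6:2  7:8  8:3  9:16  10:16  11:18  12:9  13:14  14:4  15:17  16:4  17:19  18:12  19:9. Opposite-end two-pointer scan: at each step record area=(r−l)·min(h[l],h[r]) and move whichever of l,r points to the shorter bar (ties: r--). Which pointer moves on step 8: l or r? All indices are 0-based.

[0,19] min(9,9)*19=171 best=171 * → r--
[0,18] min(9,12)*18=162 best=171 → l++
[1,18] min(9,12)*17=153 best=171 → l++
[2,18] min(20,12)*16=192 best=192 * → r--
[2,17] min(20,19)*15=285 best=285 * → r--
[2,16] min(20,4)*14=56 best=285 → r--
[2,15] min(20,17)*13=221 best=285 → r--
[2,14] min(20,4)*12=48 best=285 → r--

r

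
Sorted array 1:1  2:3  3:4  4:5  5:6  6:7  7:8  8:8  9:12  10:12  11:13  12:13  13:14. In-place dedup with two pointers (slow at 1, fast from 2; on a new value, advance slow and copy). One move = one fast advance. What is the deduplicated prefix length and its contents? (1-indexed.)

(s=1,f=2) a[fast]=3≠a[slow]=1 write a[2]=3 → slow++,fast++
(s=2,f=3) a[fast]=4≠a[slow]=3 write a[3]=4 → slow++,fast++
(s=3,f=4) a[fast]=5≠a[slow]=4 write a[4]=5 → slow++,fast++
(s=4,f=5) a[fast]=6≠a[slow]=5 write a[5]=6 → slow++,fast++
(s=5,f=6) a[fast]=7≠a[slow]=6 write a[6]=7 → slow++,fast++
(s=6,f=7) a[fast]=8≠a[slow]=7 write a[7]=8 → slow++,fast++
(s=7,f=8) a[fast]=8=a[slow] dup → fast++
(s=7,f=9) a[fast]=12≠a[slow]=8 write a[8]=12 → slow++,fast++
(s=8,f=10) a[fast]=12=a[slow] dup → fast++
(s=8,f=11) a[fast]=13≠a[slow]=12 write a[9]=13 → slow++,fast++
(s=9,f=12) a[fast]=13=a[slow] dup → fast++
(s=9,f=13) a[fast]=14≠a[slow]=13 write a[10]=14 → slow++,fast++

length 10; prefix = [1, 3, 4, 5, 6, 7, 8, 12, 13, 14]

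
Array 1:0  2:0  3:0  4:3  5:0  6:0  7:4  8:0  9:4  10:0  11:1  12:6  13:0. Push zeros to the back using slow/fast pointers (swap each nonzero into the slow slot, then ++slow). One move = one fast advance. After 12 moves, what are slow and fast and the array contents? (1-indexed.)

slow=6, fast=13, a=[3, 4, 4, 1, 6, 0, 0, 0, 0, 0, 0, 0, 0]

(s=1,f=1) a[fast]=0 → fast++
(s=1,f=2) a[fast]=0 → fast++
(s=1,f=3) a[fast]=0 → fast++
(s=1,f=4) a[fast]=3≠0 swap→a[1]=3 → slow++,fast++
(s=2,f=5) a[fast]=0 → fast++
(s=2,f=6) a[fast]=0 → fast++
(s=2,f=7) a[fast]=4≠0 swap→a[2]=4 → slow++,fast++
(s=3,f=8) a[fast]=0 → fast++
(s=3,f=9) a[fast]=4≠0 swap→a[3]=4 → slow++,fast++
(s=4,f=10) a[fast]=0 → fast++
(s=4,f=11) a[fast]=1≠0 swap→a[4]=1 → slow++,fast++
(s=5,f=12) a[fast]=6≠0 swap→a[5]=6 → slow++,fast++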